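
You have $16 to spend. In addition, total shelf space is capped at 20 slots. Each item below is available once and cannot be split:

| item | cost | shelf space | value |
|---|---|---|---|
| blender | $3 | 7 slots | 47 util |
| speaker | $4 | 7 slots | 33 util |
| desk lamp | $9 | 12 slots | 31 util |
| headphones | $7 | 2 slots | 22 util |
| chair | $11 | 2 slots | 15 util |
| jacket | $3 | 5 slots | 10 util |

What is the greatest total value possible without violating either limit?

Feasible sets respecting both limits:
- blender+speaker+headphones: cost 14, shelf space 16, value 102
- blender+speaker+jacket: cost 10, shelf space 19, value 90
- blender+speaker: cost 7, shelf space 14, value 80
Best: 102 util.

102 util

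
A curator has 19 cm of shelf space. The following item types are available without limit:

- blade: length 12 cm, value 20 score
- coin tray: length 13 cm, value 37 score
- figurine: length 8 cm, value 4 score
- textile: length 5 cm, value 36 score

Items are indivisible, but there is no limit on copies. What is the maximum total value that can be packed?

Best value-per-unit is textile at 36/5, and filling with it alone uses length 3×5=15. No mix of the others beats 3×36 = 108.

108 score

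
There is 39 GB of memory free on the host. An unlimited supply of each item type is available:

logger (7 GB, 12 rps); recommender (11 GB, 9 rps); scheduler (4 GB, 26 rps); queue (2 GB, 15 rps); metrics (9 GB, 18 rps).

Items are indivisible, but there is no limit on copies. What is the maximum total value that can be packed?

285 rps

Best value-per-unit is queue at 15/2, and filling with it alone uses memory 19×2=38. No mix of the others beats 19×15 = 285.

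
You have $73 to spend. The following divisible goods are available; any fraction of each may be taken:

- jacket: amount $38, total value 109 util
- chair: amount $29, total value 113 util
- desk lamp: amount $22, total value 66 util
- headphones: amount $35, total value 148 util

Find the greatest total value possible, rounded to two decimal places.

288.00

Take in order of value per unit:
- headphones (148/35 per unit): all 35 → value 148, running total 148.00
- chair (113/29 per unit): all 29 → value 113, running total 261.00
- desk lamp (66/22 per unit): 9 of 22 → value 9×66/22 = 27.0000, running total 288.00
Total 288.00.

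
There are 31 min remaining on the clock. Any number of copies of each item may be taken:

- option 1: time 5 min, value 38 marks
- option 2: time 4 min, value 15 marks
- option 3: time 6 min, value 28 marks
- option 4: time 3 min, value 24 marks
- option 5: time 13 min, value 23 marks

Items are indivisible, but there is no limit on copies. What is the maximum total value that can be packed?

Best value-per-unit is option 4 at 24/3; filling with it alone gives 10×24 = 240.
Optimal mix: 2×option 1 + 7×option 4 → time 31, value 244.

244 marks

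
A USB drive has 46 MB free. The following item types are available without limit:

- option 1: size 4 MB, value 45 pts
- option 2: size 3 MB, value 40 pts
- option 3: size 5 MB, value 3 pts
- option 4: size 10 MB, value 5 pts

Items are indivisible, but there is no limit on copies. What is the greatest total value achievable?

Best value-per-unit is option 2 at 40/3; filling with it alone gives 15×40 = 600.
Optimal mix: 1×option 1 + 14×option 2 → size 46, value 605.

605 pts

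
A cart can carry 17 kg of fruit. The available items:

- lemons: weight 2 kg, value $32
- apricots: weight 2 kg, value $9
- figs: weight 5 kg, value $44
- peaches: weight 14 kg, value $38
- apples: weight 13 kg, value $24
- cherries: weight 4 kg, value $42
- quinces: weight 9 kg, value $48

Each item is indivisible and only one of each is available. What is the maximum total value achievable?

This is a 0/1 knapsack; check combinations near the capacity.
- lemons+apricots+cherries+quinces: weight 2+2+4+9=17, value 32+9+42+48=131
- lemons+apricots+figs+cherries: weight 2+2+5+4=13, value 32+9+44+42=127
- lemons+figs+quinces: weight 2+5+9=16, value 32+44+48=124
- lemons+cherries+quinces: weight 2+4+9=15, value 32+42+48=122
Best: $131.

$131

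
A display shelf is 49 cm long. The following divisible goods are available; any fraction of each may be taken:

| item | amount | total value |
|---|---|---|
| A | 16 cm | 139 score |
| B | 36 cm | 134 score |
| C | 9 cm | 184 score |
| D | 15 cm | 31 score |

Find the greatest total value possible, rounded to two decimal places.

412.33

Take in order of value per unit:
- C (184/9 per unit): all 9 → value 184, running total 184.00
- A (139/16 per unit): all 16 → value 139, running total 323.00
- B (134/36 per unit): 24 of 36 → value 24×134/36 = 89.3333, running total 412.33
Total 412.33.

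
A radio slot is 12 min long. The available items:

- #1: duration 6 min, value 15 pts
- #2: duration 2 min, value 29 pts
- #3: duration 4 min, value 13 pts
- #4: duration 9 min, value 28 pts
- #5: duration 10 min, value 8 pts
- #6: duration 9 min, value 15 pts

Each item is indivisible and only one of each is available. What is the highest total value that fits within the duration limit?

Check high-value combinations within 12 min:
- #2+#4: duration 2+9=11, value 29+28=57
- #1+#2+#3: duration 6+2+4=12, value 15+29+13=57
- #1+#2: duration 6+2=8, value 15+29=44
Best: 57 pts.

57 pts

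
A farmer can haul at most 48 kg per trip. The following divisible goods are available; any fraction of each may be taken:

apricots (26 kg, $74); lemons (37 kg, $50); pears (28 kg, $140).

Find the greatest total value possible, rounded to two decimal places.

Take in order of value per unit:
- pears (140/28 per unit): all 28 → value 140, running total 140.00
- apricots (74/26 per unit): 20 of 26 → value 20×74/26 = 56.9231, running total 196.92
Total 196.92.

196.92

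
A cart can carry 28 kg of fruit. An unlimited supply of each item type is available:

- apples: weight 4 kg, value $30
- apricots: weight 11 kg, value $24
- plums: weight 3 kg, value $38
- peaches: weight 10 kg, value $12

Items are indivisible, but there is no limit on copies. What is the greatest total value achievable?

Best value-per-unit is plums at 38/3, and filling with it alone uses weight 9×3=27. No mix of the others beats 9×38 = 342.

$342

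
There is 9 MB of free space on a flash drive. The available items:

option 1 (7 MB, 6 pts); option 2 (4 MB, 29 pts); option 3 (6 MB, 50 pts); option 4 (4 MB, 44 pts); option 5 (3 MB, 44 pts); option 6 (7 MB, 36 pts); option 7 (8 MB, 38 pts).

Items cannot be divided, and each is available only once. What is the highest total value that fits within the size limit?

94 pts

This is a 0/1 knapsack; check combinations near the capacity.
- option 3+option 5: size 6+3=9, value 50+44=94
- option 4+option 5: size 4+3=7, value 44+44=88
- option 2+option 5: size 4+3=7, value 29+44=73
- option 2+option 4: size 4+4=8, value 29+44=73
- option 3: size 6, value 50
Best: 94 pts.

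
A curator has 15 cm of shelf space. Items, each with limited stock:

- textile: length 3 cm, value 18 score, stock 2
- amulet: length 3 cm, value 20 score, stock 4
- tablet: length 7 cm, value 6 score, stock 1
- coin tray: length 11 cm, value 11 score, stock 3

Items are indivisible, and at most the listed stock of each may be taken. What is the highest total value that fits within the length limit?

Top feasible selections:
- 1×textile + 4×amulet: length 15, value 98
- 2×textile + 3×amulet: length 15, value 96
Best: 98 score.

98 score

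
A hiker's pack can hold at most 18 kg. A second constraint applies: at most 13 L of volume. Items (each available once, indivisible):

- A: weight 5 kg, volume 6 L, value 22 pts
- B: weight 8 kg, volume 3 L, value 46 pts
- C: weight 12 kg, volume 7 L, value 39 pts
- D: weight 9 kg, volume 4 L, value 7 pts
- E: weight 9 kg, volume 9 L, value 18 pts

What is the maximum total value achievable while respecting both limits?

Feasible sets respecting both limits:
- A+B: weight 13, volume 9, value 68
- B+E: weight 17, volume 12, value 64
- A+C: weight 17, volume 13, value 61
Best: 68 pts.

68 pts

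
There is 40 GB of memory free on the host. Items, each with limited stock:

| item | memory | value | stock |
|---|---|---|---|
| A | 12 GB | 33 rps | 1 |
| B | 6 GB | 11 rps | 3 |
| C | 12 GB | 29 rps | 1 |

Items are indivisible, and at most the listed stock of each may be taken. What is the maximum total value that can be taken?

Top feasible selections:
- 1×A + 2×B + 1×C: memory 36, value 84
- 1×A + 1×B + 1×C: memory 30, value 73
- 1×A + 3×B: memory 30, value 66
- 1×A + 1×C: memory 24, value 62
Best: 84 rps.

84 rps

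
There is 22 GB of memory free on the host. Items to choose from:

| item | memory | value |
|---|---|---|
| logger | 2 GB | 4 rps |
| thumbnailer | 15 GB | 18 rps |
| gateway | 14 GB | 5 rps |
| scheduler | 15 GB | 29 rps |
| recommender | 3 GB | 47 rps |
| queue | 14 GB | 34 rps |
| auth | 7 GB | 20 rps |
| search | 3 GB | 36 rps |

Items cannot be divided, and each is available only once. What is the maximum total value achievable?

121 rps

Check high-value combinations within 22 GB:
- logger+recommender+queue+search: memory 2+3+14+3=22, value 4+47+34+36=121
- recommender+queue+search: memory 3+14+3=20, value 47+34+36=117
- scheduler+recommender+search: memory 15+3+3=21, value 29+47+36=112
Best: 121 rps.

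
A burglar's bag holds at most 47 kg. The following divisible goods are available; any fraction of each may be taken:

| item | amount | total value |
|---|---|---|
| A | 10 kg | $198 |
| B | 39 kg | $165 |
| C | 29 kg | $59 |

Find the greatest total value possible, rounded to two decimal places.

354.54

Take in order of value per unit:
- A (198/10 per unit): all 10 → value 198, running total 198.00
- B (165/39 per unit): 37 of 39 → value 37×165/39 = 156.5385, running total 354.54
Total 354.54.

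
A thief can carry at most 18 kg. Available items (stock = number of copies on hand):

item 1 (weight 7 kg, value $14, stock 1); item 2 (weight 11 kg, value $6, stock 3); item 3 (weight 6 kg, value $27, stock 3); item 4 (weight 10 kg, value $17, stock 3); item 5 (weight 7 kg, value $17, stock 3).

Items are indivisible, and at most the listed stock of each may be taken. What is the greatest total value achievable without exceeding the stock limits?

$81

Top feasible selections:
- 3×item 3: weight 18, value 81
- 2×item 3: weight 12, value 54
- 1×item 3 + 1×item 5: weight 13, value 44
Best: $81.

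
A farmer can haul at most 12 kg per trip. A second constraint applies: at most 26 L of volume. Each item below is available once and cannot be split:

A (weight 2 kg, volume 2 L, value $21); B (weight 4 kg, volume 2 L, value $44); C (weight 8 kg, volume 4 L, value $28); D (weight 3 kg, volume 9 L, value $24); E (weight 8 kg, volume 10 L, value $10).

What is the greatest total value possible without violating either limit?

Feasible sets respecting both limits:
- A+B+D: weight 9, volume 13, value 89
- B+C: weight 12, volume 6, value 72
- B+D: weight 7, volume 11, value 68
- A+B: weight 6, volume 4, value 65
Best: $89.

$89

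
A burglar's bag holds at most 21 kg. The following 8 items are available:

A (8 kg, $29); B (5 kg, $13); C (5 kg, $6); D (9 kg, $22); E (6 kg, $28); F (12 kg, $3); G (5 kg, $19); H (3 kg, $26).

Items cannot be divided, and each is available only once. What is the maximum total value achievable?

$87

This is a 0/1 knapsack; check combinations near the capacity.
- A+B+G+H: weight 8+5+5+3=21, value 29+13+19+26=87
- B+E+G+H: weight 5+6+5+3=19, value 13+28+19+26=86
- A+E+H: weight 8+6+3=17, value 29+28+26=83
- A+C+G+H: weight 8+5+5+3=21, value 29+6+19+26=80
Best: $87.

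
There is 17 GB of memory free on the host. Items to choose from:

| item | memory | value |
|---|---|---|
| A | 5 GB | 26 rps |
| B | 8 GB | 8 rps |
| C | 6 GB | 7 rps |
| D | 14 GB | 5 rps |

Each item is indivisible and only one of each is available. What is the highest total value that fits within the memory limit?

34 rps

Check high-value combinations within 17 GB:
- A+B: memory 5+8=13, value 26+8=34
- A+C: memory 5+6=11, value 26+7=33
- A: memory 5, value 26
- B+C: memory 8+6=14, value 8+7=15
Best: 34 rps.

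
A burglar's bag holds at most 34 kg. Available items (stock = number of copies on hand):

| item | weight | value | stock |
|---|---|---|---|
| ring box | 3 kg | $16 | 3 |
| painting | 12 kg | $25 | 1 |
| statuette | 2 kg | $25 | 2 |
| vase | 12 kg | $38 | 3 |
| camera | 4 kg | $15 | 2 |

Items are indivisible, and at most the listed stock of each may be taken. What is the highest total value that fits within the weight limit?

Top feasible selections:
- 3×ring box + 2×statuette + 1×vase + 2×camera: weight 33, value 166
- 2×ring box + 2×statuette + 2×vase: weight 34, value 158
- 3×ring box + 1×painting + 2×statuette + 2×camera: weight 33, value 153
Best: $166.

$166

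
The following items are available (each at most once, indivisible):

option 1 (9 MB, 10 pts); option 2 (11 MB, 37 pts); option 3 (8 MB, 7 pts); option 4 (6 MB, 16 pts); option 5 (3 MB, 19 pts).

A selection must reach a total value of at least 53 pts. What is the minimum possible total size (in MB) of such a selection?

Subsets with value ≥ 53, sorted by total size:
- option 2+option 5: size 14, value 56
- option 2+option 4: size 17, value 53
- option 2+option 4+option 5: size 20, value 72
- option 2+option 3+option 5: size 22, value 63
Minimum size: 14 MB.

14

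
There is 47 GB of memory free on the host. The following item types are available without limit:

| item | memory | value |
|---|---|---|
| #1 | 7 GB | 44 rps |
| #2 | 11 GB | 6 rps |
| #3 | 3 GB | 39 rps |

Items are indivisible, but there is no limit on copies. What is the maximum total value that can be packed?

585 rps

Best value-per-unit is #3 at 39/3, and filling with it alone uses memory 15×3=45. No mix of the others beats 15×39 = 585.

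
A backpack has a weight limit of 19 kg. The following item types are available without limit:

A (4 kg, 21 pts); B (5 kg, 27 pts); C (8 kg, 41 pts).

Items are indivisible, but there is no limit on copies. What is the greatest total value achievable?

Best value-per-unit is B at 27/5; filling with it alone gives 3×27 = 81.
Optimal mix: 1×A + 3×B → weight 19, value 102.

102 pts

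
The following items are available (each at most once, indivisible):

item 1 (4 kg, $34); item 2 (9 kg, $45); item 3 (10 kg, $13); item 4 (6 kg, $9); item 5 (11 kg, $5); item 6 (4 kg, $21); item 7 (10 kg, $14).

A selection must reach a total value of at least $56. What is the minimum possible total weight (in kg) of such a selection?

13

Subsets with value ≥ 56, sorted by total weight:
- item 1+item 2: weight 13, value 79
- item 2+item 6: weight 13, value 66
Minimum weight: 13 kg.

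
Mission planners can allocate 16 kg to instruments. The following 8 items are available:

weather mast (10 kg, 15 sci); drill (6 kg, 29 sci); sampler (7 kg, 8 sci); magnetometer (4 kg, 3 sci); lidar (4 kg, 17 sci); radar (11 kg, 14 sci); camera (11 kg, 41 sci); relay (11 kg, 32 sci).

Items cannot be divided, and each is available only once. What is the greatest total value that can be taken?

58 sci

This is a 0/1 knapsack; check combinations near the capacity.
- lidar+camera: mass 4+11=15, value 17+41=58
- drill+magnetometer+lidar: mass 6+4+4=14, value 29+3+17=49
- lidar+relay: mass 4+11=15, value 17+32=49
Best: 58 sci.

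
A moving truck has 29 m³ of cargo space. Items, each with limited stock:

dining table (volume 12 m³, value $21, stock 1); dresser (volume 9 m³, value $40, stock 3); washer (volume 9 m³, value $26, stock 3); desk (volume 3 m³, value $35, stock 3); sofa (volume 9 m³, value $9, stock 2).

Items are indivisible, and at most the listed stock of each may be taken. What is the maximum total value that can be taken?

$185

Best selections within volume 29 and stock limits:
- 2×dresser + 3×desk: volume 27, value 185
- 1×dresser + 1×washer + 3×desk: volume 27, value 171
- 2×washer + 3×desk: volume 27, value 157
- 1×dresser + 3×desk + 1×sofa: volume 27, value 154
Best: $185.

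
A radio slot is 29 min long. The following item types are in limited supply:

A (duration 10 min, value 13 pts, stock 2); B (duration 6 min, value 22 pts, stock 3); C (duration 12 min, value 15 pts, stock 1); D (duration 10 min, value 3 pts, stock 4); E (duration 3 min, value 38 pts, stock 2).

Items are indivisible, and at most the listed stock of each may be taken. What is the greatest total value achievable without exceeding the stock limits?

142 pts

Best selections within duration 29 and stock limits:
- 3×B + 2×E: duration 24, value 142
- 1×A + 2×B + 2×E: duration 28, value 133
Best: 142 pts.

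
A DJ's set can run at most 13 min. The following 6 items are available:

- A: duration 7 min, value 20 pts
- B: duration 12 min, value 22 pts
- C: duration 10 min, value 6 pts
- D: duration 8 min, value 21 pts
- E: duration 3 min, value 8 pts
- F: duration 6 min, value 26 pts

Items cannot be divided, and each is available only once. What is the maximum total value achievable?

46 pts

Check high-value combinations within 13 min:
- A+F: duration 7+6=13, value 20+26=46
- E+F: duration 3+6=9, value 8+26=34
- D+E: duration 8+3=11, value 21+8=29
Best: 46 pts.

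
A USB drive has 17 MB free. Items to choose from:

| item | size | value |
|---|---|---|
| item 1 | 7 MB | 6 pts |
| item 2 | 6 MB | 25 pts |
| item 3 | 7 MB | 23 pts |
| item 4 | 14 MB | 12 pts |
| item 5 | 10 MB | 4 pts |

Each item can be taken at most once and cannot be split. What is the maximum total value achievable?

Check high-value combinations within 17 MB:
- item 2+item 3: size 6+7=13, value 25+23=48
- item 1+item 2: size 7+6=13, value 6+25=31
- item 1+item 3: size 7+7=14, value 6+23=29
Best: 48 pts.

48 pts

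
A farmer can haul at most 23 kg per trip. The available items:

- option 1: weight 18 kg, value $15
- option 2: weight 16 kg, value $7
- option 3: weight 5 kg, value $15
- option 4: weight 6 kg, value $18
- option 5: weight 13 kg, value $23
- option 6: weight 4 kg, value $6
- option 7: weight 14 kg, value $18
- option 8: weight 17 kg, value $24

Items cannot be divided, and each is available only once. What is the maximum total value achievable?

Check high-value combinations within 23 kg:
- option 4+option 5+option 6: weight 6+13+4=23, value 18+23+6=47
- option 3+option 5+option 6: weight 5+13+4=22, value 15+23+6=44
- option 4+option 8: weight 6+17=23, value 18+24=42
- option 4+option 5: weight 6+13=19, value 18+23=41
Best: $47.

$47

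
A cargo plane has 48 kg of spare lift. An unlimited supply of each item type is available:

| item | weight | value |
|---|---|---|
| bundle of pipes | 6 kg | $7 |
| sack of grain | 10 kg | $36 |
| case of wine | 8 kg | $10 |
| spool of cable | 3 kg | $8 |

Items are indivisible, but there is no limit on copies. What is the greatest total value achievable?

Best value-per-unit is sack of grain at 36/10; filling with it alone gives 4×36 = 144.
Optimal mix: 4×sack of grain + 2×spool of cable → weight 46, value 160.

$160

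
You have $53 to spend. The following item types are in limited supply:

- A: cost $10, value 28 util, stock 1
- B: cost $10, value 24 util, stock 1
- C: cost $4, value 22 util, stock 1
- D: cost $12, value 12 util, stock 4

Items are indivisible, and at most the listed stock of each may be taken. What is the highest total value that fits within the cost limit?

98 util

Best selections within cost 53 and stock limits:
- 1×A + 1×B + 1×C + 2×D: cost 48, value 98
- 1×A + 1×B + 1×C + 1×D: cost 36, value 86
- 1×A + 1×C + 3×D: cost 50, value 86
- 1×B + 1×C + 3×D: cost 50, value 82
Best: 98 util.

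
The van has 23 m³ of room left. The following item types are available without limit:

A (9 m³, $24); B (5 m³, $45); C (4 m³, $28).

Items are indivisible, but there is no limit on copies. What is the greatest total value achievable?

$191

Best value-per-unit is B at 45/5; filling with it alone gives 4×45 = 180.
Optimal mix: 3×B + 2×C → volume 23, value 191.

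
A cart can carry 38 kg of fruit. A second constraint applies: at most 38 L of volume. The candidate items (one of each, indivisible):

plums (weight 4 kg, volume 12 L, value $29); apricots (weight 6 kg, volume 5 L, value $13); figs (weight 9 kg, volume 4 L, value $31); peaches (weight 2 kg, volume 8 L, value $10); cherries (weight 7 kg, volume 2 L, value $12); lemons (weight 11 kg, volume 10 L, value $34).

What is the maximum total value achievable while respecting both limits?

Feasible sets respecting both limits:
- plums+apricots+figs+cherries+lemons: weight 37, volume 33, value 119
- plums+figs+peaches+cherries+lemons: weight 33, volume 36, value 116
- plums+apricots+figs+lemons: weight 30, volume 31, value 107
Best: $119.

$119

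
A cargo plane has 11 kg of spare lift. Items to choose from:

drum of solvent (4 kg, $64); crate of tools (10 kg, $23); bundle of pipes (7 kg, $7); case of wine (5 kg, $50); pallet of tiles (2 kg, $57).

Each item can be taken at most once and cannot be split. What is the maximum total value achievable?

Check high-value combinations within 11 kg:
- drum of solvent+case of wine+pallet of tiles: weight 4+5+2=11, value 64+50+57=171
- drum of solvent+pallet of tiles: weight 4+2=6, value 64+57=121
- drum of solvent+case of wine: weight 4+5=9, value 64+50=114
Best: $171.

$171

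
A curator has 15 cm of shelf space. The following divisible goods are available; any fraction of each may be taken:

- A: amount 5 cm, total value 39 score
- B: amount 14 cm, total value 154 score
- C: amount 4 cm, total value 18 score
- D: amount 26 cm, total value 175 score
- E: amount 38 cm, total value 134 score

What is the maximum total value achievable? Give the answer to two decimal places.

Take in order of value per unit:
- B (154/14 per unit): all 14 → value 154, running total 154.00
- A (39/5 per unit): 1 of 5 → value 1×39/5 = 7.8000, running total 161.80
Total 161.80.

161.80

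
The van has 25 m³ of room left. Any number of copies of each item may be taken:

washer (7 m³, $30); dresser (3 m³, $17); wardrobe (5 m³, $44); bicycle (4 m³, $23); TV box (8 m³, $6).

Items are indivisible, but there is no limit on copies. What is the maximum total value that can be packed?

$220

Best value-per-unit is wardrobe at 44/5, and filling with it alone uses volume 5×5=25. No mix of the others beats 5×44 = 220.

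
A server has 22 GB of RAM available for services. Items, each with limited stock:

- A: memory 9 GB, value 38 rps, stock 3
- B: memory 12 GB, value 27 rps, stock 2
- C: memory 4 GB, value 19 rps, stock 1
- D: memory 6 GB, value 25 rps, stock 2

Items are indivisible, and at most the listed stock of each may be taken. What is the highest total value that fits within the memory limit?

95 rps

Top feasible selections:
- 2×A + 1×C: memory 22, value 95
- 1×A + 2×D: memory 21, value 88
Best: 95 rps.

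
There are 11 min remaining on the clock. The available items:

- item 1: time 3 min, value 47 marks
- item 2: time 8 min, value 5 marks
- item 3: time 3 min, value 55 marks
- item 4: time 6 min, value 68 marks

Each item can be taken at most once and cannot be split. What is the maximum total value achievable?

Check high-value combinations within 11 min:
- item 3+item 4: time 3+6=9, value 55+68=123
- item 1+item 4: time 3+6=9, value 47+68=115
- item 1+item 3: time 3+3=6, value 47+55=102
- item 4: time 6, value 68
Best: 123 marks.

123 marks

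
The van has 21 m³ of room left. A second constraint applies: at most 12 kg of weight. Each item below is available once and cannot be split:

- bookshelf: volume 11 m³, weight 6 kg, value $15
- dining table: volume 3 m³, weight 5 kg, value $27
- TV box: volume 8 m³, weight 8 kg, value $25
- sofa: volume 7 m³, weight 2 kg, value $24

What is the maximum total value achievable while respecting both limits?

Feasible sets respecting both limits:
- dining table+sofa: volume 10, weight 7, value 51
- TV box+sofa: volume 15, weight 10, value 49
- bookshelf+dining table: volume 14, weight 11, value 42
Best: $51.

$51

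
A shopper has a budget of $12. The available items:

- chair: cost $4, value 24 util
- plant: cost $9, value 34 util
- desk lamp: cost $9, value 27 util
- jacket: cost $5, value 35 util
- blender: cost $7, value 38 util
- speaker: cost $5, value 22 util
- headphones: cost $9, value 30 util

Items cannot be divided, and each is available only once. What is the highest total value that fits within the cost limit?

73 util

Check high-value combinations within $12:
- jacket+blender: cost 5+7=12, value 35+38=73
- chair+blender: cost 4+7=11, value 24+38=62
- blender+speaker: cost 7+5=12, value 38+22=60
- chair+jacket: cost 4+5=9, value 24+35=59
- jacket+speaker: cost 5+5=10, value 35+22=57
Best: 73 util.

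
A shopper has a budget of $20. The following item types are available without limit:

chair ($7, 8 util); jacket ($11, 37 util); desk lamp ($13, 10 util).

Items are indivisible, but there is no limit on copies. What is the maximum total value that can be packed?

Best value-per-unit is jacket at 37/11; filling with it alone gives 1×37 = 37.
Optimal mix: 1×chair + 1×jacket → cost 18, value 45.

45 util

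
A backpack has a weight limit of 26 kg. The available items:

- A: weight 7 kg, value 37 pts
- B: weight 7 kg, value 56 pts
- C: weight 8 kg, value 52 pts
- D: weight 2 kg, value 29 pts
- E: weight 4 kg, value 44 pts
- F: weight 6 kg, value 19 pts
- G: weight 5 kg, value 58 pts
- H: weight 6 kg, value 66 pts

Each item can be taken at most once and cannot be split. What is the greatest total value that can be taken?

253 pts

Check high-value combinations within 26 kg:
- B+D+E+G+H: weight 7+2+4+5+6=24, value 56+29+44+58+66=253
- C+D+E+G+H: weight 8+2+4+5+6=25, value 52+29+44+58+66=249
- B+C+D+E+G: weight 7+8+2+4+5=26, value 56+52+29+44+58=239
Best: 253 pts.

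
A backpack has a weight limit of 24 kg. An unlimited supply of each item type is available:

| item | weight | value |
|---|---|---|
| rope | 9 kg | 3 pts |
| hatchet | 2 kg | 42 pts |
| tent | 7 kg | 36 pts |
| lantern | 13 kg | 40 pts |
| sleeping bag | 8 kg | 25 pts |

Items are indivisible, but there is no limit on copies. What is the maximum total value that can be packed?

Best value-per-unit is hatchet at 42/2, and filling with it alone uses weight 12×2=24. No mix of the others beats 12×42 = 504.

504 pts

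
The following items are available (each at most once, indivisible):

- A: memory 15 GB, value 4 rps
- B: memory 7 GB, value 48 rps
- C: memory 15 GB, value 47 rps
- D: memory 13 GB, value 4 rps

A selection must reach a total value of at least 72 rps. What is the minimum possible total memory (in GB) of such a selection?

Subsets with value ≥ 72, sorted by total memory:
- B+C: memory 22, value 95
- B+C+D: memory 35, value 99
Minimum memory: 22 GB.

22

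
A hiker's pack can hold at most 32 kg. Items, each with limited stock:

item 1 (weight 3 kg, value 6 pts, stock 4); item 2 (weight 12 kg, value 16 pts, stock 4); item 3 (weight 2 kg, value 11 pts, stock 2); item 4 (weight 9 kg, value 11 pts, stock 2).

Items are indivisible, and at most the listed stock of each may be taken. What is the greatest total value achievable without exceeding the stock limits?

62 pts

Top feasible selections:
- 4×item 1 + 1×item 2 + 2×item 3: weight 28, value 62
- 3×item 1 + 2×item 3 + 2×item 4: weight 31, value 62
Best: 62 pts.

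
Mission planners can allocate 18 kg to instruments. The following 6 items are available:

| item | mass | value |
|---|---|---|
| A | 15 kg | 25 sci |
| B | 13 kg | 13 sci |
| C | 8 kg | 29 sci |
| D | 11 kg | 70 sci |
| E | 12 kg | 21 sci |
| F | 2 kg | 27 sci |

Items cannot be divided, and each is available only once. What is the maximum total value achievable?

97 sci

Check high-value combinations within 18 kg:
- D+F: mass 11+2=13, value 70+27=97
- D: mass 11, value 70
- C+F: mass 8+2=10, value 29+27=56
Best: 97 sci.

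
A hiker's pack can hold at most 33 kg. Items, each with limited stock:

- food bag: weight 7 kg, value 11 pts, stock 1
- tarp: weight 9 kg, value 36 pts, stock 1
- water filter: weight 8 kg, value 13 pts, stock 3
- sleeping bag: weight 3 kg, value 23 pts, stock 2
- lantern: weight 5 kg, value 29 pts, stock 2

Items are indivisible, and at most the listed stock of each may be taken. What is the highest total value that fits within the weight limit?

153 pts

Top feasible selections:
- 1×tarp + 1×water filter + 2×sleeping bag + 2×lantern: weight 33, value 153
- 1×food bag + 1×tarp + 2×sleeping bag + 2×lantern: weight 32, value 151
- 1×tarp + 2×sleeping bag + 2×lantern: weight 25, value 140
Best: 153 pts.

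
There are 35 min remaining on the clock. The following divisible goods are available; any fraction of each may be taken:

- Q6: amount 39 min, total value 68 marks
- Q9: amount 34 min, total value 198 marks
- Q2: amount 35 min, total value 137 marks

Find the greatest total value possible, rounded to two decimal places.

201.91

Take in order of value per unit:
- Q9 (198/34 per unit): all 34 → value 198, running total 198.00
- Q2 (137/35 per unit): 1 of 35 → value 1×137/35 = 3.9143, running total 201.91
Total 201.91.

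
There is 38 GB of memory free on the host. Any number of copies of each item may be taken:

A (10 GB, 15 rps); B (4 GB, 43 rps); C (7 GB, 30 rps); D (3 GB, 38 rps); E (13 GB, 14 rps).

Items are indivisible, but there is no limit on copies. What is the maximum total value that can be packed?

466 rps

Best value-per-unit is D at 38/3; filling with it alone gives 12×38 = 456.
Optimal mix: 2×B + 10×D → memory 38, value 466.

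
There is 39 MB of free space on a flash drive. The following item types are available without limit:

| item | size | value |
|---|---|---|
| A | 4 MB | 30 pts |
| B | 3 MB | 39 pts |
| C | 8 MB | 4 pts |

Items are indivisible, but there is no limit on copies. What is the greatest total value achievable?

Best value-per-unit is B at 39/3, and filling with it alone uses size 13×3=39. No mix of the others beats 13×39 = 507.

507 pts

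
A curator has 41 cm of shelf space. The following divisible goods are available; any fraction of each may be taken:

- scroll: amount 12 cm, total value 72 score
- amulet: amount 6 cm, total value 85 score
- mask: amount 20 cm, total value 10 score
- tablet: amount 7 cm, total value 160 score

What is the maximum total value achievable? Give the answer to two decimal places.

Take in order of value per unit:
- tablet (160/7 per unit): all 7 → value 160, running total 160.00
- amulet (85/6 per unit): all 6 → value 85, running total 245.00
- scroll (72/12 per unit): all 12 → value 72, running total 317.00
- mask (10/20 per unit): 16 of 20 → value 16×10/20 = 8.0000, running total 325.00
Total 325.00.

325.00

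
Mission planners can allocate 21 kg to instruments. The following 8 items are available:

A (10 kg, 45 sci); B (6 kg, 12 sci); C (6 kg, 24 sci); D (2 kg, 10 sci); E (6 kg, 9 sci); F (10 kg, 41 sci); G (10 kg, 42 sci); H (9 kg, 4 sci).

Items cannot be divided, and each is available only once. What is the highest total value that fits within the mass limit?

Check high-value combinations within 21 kg:
- A+G: mass 10+10=20, value 45+42=87
- A+F: mass 10+10=20, value 45+41=86
- F+G: mass 10+10=20, value 41+42=83
- A+C+D: mass 10+6+2=18, value 45+24+10=79
- C+D+G: mass 6+2+10=18, value 24+10+42=76
Best: 87 sci.

87 sci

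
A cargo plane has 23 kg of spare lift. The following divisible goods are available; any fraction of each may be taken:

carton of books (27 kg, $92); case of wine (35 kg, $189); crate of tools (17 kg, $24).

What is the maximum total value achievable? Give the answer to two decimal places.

124.20

Take in order of value per unit:
- case of wine (189/35 per unit): 23 of 35 → value 23×189/35 = 124.2000, running total 124.20
Total 124.20.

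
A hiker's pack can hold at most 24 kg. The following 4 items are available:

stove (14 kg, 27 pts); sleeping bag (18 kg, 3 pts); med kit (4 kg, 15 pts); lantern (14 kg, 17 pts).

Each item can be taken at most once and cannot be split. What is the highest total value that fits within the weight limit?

Check high-value combinations within 24 kg:
- stove+med kit: weight 14+4=18, value 27+15=42
- med kit+lantern: weight 4+14=18, value 15+17=32
- stove: weight 14, value 27
- sleeping bag+med kit: weight 18+4=22, value 3+15=18
Best: 42 pts.

42 pts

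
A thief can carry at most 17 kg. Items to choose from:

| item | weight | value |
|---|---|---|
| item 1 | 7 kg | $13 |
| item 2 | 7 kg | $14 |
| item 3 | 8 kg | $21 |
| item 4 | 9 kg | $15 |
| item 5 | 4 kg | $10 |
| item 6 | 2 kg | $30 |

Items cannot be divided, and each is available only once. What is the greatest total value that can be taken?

$65

This is a 0/1 knapsack; check combinations near the capacity.
- item 2+item 3+item 6: weight 7+8+2=17, value 14+21+30=65
- item 1+item 3+item 6: weight 7+8+2=17, value 13+21+30=64
- item 3+item 5+item 6: weight 8+4+2=14, value 21+10+30=61
- item 1+item 2+item 6: weight 7+7+2=16, value 13+14+30=57
Best: $65.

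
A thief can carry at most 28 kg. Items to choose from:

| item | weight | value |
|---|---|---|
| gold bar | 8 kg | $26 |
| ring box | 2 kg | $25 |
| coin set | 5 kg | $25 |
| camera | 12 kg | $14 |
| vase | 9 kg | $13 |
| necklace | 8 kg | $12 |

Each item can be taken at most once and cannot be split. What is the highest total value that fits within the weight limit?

Check high-value combinations within 28 kg:
- gold bar+ring box+coin set+camera: weight 8+2+5+12=27, value 26+25+25+14=90
- gold bar+ring box+coin set+vase: weight 8+2+5+9=24, value 26+25+25+13=89
- gold bar+ring box+coin set+necklace: weight 8+2+5+8=23, value 26+25+25+12=88
Best: $90.

$90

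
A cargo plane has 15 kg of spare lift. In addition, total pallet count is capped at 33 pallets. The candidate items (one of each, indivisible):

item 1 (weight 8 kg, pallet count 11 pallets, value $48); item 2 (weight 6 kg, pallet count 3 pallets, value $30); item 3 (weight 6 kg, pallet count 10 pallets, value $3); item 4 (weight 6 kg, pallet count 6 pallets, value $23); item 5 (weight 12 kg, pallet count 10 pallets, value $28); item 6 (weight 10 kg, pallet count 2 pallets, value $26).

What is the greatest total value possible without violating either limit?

Feasible sets respecting both limits:
- item 1+item 2: weight 14, pallet count 14, value 78
- item 1+item 4: weight 14, pallet count 17, value 71
- item 2+item 4: weight 12, pallet count 9, value 53
- item 1+item 3: weight 14, pallet count 21, value 51
Best: $78.

$78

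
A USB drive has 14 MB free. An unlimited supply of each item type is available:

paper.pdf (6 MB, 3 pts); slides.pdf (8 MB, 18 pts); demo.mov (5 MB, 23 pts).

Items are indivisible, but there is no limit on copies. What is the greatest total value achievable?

46 pts

Best value-per-unit is demo.mov at 23/5, and filling with it alone uses size 2×5=10. No mix of the others beats 2×23 = 46.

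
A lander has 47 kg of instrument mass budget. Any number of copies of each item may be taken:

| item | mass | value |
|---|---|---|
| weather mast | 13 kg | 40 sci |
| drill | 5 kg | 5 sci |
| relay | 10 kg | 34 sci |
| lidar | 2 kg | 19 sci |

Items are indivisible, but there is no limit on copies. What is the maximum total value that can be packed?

437 sci

Best value-per-unit is lidar at 19/2, and filling with it alone uses mass 23×2=46. No mix of the others beats 23×19 = 437.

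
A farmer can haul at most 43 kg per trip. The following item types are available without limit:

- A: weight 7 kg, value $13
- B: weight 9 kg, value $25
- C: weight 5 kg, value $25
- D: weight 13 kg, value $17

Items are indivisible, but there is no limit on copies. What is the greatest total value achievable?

$200

Best value-per-unit is C at 25/5, and filling with it alone uses weight 8×5=40. No mix of the others beats 8×25 = 200.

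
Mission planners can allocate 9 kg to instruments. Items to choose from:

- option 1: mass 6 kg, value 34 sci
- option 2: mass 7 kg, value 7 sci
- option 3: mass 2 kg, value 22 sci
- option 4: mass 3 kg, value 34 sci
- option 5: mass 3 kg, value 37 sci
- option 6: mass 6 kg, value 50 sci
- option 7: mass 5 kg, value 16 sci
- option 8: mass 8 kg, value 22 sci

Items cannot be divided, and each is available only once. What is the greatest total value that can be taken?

Check high-value combinations within 9 kg:
- option 3+option 4+option 5: mass 2+3+3=8, value 22+34+37=93
- option 5+option 6: mass 3+6=9, value 37+50=87
- option 4+option 6: mass 3+6=9, value 34+50=84
- option 3+option 6: mass 2+6=8, value 22+50=72
Best: 93 sci.

93 sci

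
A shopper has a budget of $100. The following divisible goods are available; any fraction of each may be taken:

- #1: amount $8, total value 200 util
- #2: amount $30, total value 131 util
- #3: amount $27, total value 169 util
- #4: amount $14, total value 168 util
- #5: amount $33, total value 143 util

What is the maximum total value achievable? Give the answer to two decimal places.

759.00

Take in order of value per unit:
- #1 (200/8 per unit): all 8 → value 200, running total 200.00
- #4 (168/14 per unit): all 14 → value 168, running total 368.00
- #3 (169/27 per unit): all 27 → value 169, running total 537.00
- #2 (131/30 per unit): all 30 → value 131, running total 668.00
- #5 (143/33 per unit): 21 of 33 → value 21×143/33 = 91.0000, running total 759.00
Total 759.00.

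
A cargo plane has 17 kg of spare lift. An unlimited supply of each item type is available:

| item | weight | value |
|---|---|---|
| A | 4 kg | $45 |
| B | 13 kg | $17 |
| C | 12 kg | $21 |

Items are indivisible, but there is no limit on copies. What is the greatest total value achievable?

$180

Best value-per-unit is A at 45/4, and filling with it alone uses weight 4×4=16. No mix of the others beats 4×45 = 180.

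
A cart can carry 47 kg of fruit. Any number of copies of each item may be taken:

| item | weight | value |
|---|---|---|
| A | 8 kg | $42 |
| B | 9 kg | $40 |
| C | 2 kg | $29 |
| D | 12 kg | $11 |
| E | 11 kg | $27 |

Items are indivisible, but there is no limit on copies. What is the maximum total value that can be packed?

$667

Best value-per-unit is C at 29/2, and filling with it alone uses weight 23×2=46. No mix of the others beats 23×29 = 667.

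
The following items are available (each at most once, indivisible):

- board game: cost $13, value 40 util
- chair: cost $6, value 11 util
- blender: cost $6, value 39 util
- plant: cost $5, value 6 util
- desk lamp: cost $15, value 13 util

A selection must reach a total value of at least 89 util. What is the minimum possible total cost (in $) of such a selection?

Subsets with value ≥ 89, sorted by total cost:
- board game+chair+blender: cost 25, value 90
- board game+chair+blender+plant: cost 30, value 96
- board game+blender+desk lamp: cost 34, value 92
Minimum cost: 25 $.

25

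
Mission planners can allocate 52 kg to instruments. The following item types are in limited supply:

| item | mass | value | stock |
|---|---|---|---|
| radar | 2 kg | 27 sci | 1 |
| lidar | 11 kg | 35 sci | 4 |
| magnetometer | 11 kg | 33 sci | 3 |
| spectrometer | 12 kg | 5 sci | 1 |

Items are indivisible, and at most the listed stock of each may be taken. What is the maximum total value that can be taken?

Top feasible selections:
- 1×radar + 4×lidar: mass 46, value 167
- 1×radar + 3×lidar + 1×magnetometer: mass 46, value 165
Best: 167 sci.

167 sci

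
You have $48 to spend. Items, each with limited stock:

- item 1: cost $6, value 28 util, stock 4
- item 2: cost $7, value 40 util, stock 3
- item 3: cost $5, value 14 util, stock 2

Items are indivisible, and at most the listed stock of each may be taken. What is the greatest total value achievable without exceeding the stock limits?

232 util

Best selections within cost 48 and stock limits:
- 4×item 1 + 3×item 2: cost 45, value 232
- 4×item 1 + 2×item 2 + 2×item 3: cost 48, value 220
- 3×item 1 + 3×item 2 + 1×item 3: cost 44, value 218
- 4×item 1 + 2×item 2 + 1×item 3: cost 43, value 206
Best: 232 util.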